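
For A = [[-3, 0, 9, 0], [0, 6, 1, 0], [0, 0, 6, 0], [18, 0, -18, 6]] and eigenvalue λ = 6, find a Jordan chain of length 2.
v_1 = [[1, 1, 1, -1]]^T, v_2 = [[0, 1, 0, 0]]^T

We seek v_1 ∈ ker((A - 6I)^2) \ ker(A - 6I), then set v_{i+1} = (A - 6I) v_i.

One such chain is v_1 = [[1, 1, 1, -1]]^T, v_2 = [[0, 1, 0, 0]]^T. Check: (A - 6I) v_2 = [[0, 0, 0, 0]]^T = 0.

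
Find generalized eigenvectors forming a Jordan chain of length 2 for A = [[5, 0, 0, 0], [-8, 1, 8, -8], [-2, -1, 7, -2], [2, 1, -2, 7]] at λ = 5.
We seek v_1 ∈ ker((A - 5I)^2) \ ker(A - 5I), then set v_{i+1} = (A - 5I) v_i.

One such chain is v_1 = [[0, 3, 1, 0]]^T, v_2 = [[0, -4, -1, 1]]^T. Check: (A - 5I) v_2 = [[0, 0, 0, 0]]^T = 0.

v_1 = [[0, 3, 1, 0]]^T, v_2 = [[0, -4, -1, 1]]^T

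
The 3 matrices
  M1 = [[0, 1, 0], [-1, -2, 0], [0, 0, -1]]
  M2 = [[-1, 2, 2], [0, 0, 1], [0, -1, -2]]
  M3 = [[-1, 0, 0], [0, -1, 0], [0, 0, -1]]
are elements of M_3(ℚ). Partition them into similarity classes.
Characteristic polynomials: χ_{M1} = (x + 1)^3, χ_{M2} = (x + 1)^3, χ_{M3} = (x + 1)^3.

{M1, M2}: invariant factors x + 1, (x + 1)^2.

{M3}: invariant factors x + 1, x + 1, x + 1.

Matrices are similar if and only if their invariant-factor lists agree; the partition into similarity classes is {M1, M2}, {M3}.

2 classes: {M1, M2}, {M3}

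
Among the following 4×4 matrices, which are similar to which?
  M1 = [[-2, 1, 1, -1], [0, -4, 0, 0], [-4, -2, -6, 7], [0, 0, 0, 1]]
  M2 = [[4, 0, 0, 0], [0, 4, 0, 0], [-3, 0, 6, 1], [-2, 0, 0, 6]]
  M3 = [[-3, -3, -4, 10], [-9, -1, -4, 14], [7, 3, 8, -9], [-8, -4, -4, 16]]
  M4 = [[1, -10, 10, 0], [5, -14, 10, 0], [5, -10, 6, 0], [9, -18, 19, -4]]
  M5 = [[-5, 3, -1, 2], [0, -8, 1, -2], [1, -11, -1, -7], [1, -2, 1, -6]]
Characteristic polynomials: χ_{M1} = (x - 1)(x + 4)^3, χ_{M2} = (x - 6)^2(x - 4)^2, χ_{M3} = (x - 6)^2(x - 4)^2, χ_{M4} = (x - 1)(x + 4)^3, χ_{M5} = (x + 5)^4.

{M1, M4}: invariant factors x + 4, (x - 1)(x + 4)^2.

{M2}: invariant factors x - 4, (x - 6)^2(x - 4).

{M3}: invariant factors (x - 6)^2(x - 4)^2.

{M5}: invariant factors x + 5, (x + 5)^3.

Matrices are similar if and only if their invariant-factor lists agree; the partition into similarity classes is {M1, M4}, {M2}, {M3}, {M5}.

4 classes: {M1, M4}, {M2}, {M3}, {M5}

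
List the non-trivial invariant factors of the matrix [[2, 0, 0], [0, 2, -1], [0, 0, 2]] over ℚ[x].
x - 2, (x - 2)^2

The Jordan structure of A has elementary divisors (x - 2)^2, (x - 2). Arranging the block sizes at each eigenvalue in decreasing order and taking row products gives the invariant factors.

Invariant factors (smallest first, each dividing the next): x - 2, (x - 2)^2.

Check: the last factor (x - 2)^2 is the minimal polynomial, and the product (x - 2)^3 is the characteristic polynomial.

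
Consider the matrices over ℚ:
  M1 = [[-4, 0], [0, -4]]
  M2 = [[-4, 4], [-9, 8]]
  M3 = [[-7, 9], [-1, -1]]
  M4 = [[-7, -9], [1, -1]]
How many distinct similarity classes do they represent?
Characteristic polynomials: χ_{M1} = (x + 4)^2, χ_{M2} = (x - 2)^2, χ_{M3} = (x + 4)^2, χ_{M4} = (x + 4)^2.

{M1}: invariant factors x + 4, x + 4.

{M2}: invariant factors (x - 2)^2.

{M3, M4}: invariant factors (x + 4)^2.

Matrices are similar if and only if their invariant-factor lists agree; the partition into similarity classes is {M1}, {M2}, {M3, M4}.

3 classes: {M1}, {M2}, {M3, M4}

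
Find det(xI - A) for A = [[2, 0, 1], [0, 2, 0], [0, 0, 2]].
χ_A(x) = (x - 2)^3

xI - A = [[x - 2, 0, -1], [0, x - 2, 0], [0, 0, x - 2]].

Expanding det(xI - A) along the first row:
det(xI - A) = + (x - 2)·det([[x - 2, 0], [0, x - 2]]) - (0)·det([[0, 0], [0, x - 2]]) + (-1)·det([[0, x - 2], [0, 0]]).

Evaluating gives χ_A(x) = x^3 - 6x^2 + 12x - 8 = (x - 2)^3.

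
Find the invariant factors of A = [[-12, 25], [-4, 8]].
(x + 2)^2

The Jordan structure of A has elementary divisors (x + 2)^2. Arranging the block sizes at each eigenvalue in decreasing order and taking row products gives the invariant factors.

Invariant factors (smallest first, each dividing the next): (x + 2)^2.

Check: the last factor (x + 2)^2 is the minimal polynomial, and the product (x + 2)^2 is the characteristic polynomial.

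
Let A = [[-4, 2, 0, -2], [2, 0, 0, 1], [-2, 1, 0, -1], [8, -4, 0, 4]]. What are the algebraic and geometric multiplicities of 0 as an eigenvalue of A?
algebraic multiplicity 4, geometric multiplicity 2

The characteristic polynomial is x^4, so the factor x appears with exponent 4: the algebraic multiplicity is 4.

rank(A) = 2, so the eigenspace has dimension 4 - 2 = 2: the geometric multiplicity is 2.

Since 2 < 4, A is not diagonalizable.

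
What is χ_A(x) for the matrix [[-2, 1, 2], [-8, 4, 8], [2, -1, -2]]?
xI - A = [[x + 2, -1, -2], [8, x - 4, -8], [-2, 1, x + 2]].

Expanding det(xI - A) along the first row:
det(xI - A) = + (x + 2)·det([[x - 4, -8], [1, x + 2]]) - (-1)·det([[8, -8], [-2, x + 2]]) + (-2)·det([[8, x - 4], [-2, 1]]).

Evaluating gives χ_A(x) = x^3.

χ_A(x) = x^3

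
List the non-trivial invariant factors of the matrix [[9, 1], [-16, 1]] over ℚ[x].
The Jordan structure of A has elementary divisors (x - 5)^2. Arranging the block sizes at each eigenvalue in decreasing order and taking row products gives the invariant factors.

Invariant factors (smallest first, each dividing the next): (x - 5)^2.

Check: the last factor (x - 5)^2 is the minimal polynomial, and the product (x - 5)^2 is the characteristic polynomial.

(x - 5)^2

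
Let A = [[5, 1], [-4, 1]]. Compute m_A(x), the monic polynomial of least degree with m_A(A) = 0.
m_A(x) = (x - 3)^2

The characteristic polynomial factors as (x - 3)^2. The minimal polynomial is ∏(x - λ)^{k_λ} where k_λ is the size of the largest Jordan block at λ.

For λ = 3: rank(A - 3I) = 1, and the largest Jordan block has size 2 (the smallest k with rank((A - 3I)^k) = rank((A - 3I)^(k+1))).

So m_A(x) = (x - 3)^2.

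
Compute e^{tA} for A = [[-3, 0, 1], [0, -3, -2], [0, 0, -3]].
e^{tA} = [[e^{-3*t}, 0, t*e^{-3*t}], [0, e^{-3*t}, -2*t*e^{-3*t}], [0, 0, e^{-3*t}]]

A has Jordan form J = [[-3, 1, 0], [0, -3, 0], [0, 0, -3]] with A = PJP^{-1}, so e^{tA} = P e^{tJ} P^{-1}.

For a Jordan block J_k(λ), e^{tJ_k(λ)} = e^{λt} · (I + tN + t^2 N^2/2! + ... + t^{k-1} N^{k-1}/(k-1)!) where N is the nilpotent superdiagonal part.

Assembling the blocks and conjugating back gives the entries of e^{tA} as shown above.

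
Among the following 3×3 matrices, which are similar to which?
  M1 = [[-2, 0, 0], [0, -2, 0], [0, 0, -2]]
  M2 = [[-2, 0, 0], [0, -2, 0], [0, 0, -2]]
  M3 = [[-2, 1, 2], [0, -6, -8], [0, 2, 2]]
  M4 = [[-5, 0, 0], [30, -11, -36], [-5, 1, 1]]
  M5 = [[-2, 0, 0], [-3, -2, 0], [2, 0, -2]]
Characteristic polynomials: χ_{M1} = (x + 2)^3, χ_{M2} = (x + 2)^3, χ_{M3} = (x + 2)^3, χ_{M4} = (x + 5)^3, χ_{M5} = (x + 2)^3.

{M1, M2}: invariant factors x + 2, x + 2, x + 2.

{M3, M5}: invariant factors x + 2, (x + 2)^2.

{M4}: invariant factors x + 5, (x + 5)^2.

Matrices are similar if and only if their invariant-factor lists agree; the partition into similarity classes is {M1, M2}, {M3, M5}, {M4}.

3 classes: {M1, M2}, {M3, M5}, {M4}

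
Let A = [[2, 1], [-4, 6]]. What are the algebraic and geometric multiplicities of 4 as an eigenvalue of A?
The characteristic polynomial is (x - 4)^2, so the factor x - 4 appears with exponent 2: the algebraic multiplicity is 2.

rank(A - 4I) = 1, so the eigenspace has dimension 2 - 1 = 1: the geometric multiplicity is 1.

Since 1 < 2, A is not diagonalizable.

algebraic multiplicity 2, geometric multiplicity 1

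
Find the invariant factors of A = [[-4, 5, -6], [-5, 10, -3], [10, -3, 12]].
The Jordan structure of A has elementary divisors (x - 6)^3. Arranging the block sizes at each eigenvalue in decreasing order and taking row products gives the invariant factors.

Invariant factors (smallest first, each dividing the next): (x - 6)^3.

Check: the last factor (x - 6)^3 is the minimal polynomial, and the product (x - 6)^3 is the characteristic polynomial.

(x - 6)^3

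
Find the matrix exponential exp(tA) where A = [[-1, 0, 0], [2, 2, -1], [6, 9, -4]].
e^{tA} = [[e^{-t}, 0, 0], [2*t*e^{-t}, (3*t + 1)*e^{-t}, -t*e^{-t}], [6*t*e^{-t}, 9*t*e^{-t}, (1 - 3*t)*e^{-t}]]

A has Jordan form J = [[-1, 1, 0], [0, -1, 0], [0, 0, -1]] with A = PJP^{-1}, so e^{tA} = P e^{tJ} P^{-1}.

For a Jordan block J_k(λ), e^{tJ_k(λ)} = e^{λt} · (I + tN + t^2 N^2/2! + ... + t^{k-1} N^{k-1}/(k-1)!) where N is the nilpotent superdiagonal part.

Assembling the blocks and conjugating back gives the entries of e^{tA} as shown above.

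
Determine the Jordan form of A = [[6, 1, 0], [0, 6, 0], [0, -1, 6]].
The characteristic polynomial is det(xI - A) = (x - 6)^3, so the eigenvalues are 6 (algebraic multiplicity 3).

For λ = 6: rank(A - 6I) = 1, rank((A - 6I)^2) = 0. The eigenspace has dimension 3 - 1 = 2, so there are 2 Jordan blocks; the rank sequence gives block sizes [2, 1].

Assembling the blocks gives the Jordan form J above.

J = [[6, 1, 0], [0, 6, 0], [0, 0, 6]]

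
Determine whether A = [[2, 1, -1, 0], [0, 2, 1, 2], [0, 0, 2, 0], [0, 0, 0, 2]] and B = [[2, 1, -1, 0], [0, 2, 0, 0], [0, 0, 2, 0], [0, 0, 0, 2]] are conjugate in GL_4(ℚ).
No.

Both have characteristic polynomial (x - 2)^4, but the minimal polynomial of A is (x - 2)^3 while the minimal polynomial of B is (x - 2)^2. The minimal polynomial is a similarity invariant, so A and B are not similar.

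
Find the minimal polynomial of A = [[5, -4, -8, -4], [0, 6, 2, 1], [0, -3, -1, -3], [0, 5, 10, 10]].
m_A(x) = (x - 5)^2

The characteristic polynomial factors as (x - 5)^4. The minimal polynomial is ∏(x - λ)^{k_λ} where k_λ is the size of the largest Jordan block at λ.

For λ = 5: rank(A - 5I) = 1, and the largest Jordan block has size 2 (the smallest k with rank((A - 5I)^k) = rank((A - 5I)^(k+1))).

So m_A(x) = (x - 5)^2.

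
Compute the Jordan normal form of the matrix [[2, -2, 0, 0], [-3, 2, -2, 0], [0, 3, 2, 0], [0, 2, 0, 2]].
J = [[2, 1, 0, 0], [0, 2, 1, 0], [0, 0, 2, 0], [0, 0, 0, 2]]

The characteristic polynomial is det(xI - A) = (x - 2)^4, so the eigenvalues are 2 (algebraic multiplicity 4).

For λ = 2: rank(A - 2I) = 2, rank((A - 2I)^2) = 1, rank((A - 2I)^3) = 0. The eigenspace has dimension 4 - 2 = 2, so there are 2 Jordan blocks; the rank sequence gives block sizes [3, 1].

Assembling the blocks gives the Jordan form J above.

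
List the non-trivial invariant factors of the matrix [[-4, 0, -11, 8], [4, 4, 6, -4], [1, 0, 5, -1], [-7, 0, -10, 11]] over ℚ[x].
x - 4, (x - 4)^3

The Jordan structure of A has elementary divisors (x - 4)^3, (x - 4). Arranging the block sizes at each eigenvalue in decreasing order and taking row products gives the invariant factors.

Invariant factors (smallest first, each dividing the next): x - 4, (x - 4)^3.

Check: the last factor (x - 4)^3 is the minimal polynomial, and the product (x - 4)^4 is the characteristic polynomial.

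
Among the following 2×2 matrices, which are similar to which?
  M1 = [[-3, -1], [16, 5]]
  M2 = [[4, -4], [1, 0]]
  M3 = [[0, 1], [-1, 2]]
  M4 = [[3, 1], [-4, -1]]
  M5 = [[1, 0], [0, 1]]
Characteristic polynomials: χ_{M1} = (x - 1)^2, χ_{M2} = (x - 2)^2, χ_{M3} = (x - 1)^2, χ_{M4} = (x - 1)^2, χ_{M5} = (x - 1)^2.

{M1, M3, M4}: invariant factors (x - 1)^2.

{M2}: invariant factors (x - 2)^2.

{M5}: invariant factors x - 1, x - 1.

Matrices are similar if and only if their invariant-factor lists agree; the partition into similarity classes is {M1, M3, M4}, {M2}, {M5}.

3 classes: {M1, M3, M4}, {M2}, {M5}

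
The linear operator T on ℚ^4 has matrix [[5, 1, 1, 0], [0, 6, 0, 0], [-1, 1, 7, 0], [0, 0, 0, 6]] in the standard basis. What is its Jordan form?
J = [[6, 1, 0, 0], [0, 6, 0, 0], [0, 0, 6, 0], [0, 0, 0, 6]]

The characteristic polynomial is det(xI - A) = (x - 6)^4, so the eigenvalues are 6 (algebraic multiplicity 4).

For λ = 6: rank(A - 6I) = 1, rank((A - 6I)^2) = 0. The eigenspace has dimension 4 - 1 = 3, so there are 3 Jordan blocks; the rank sequence gives block sizes [2, 1, 1].

Assembling the blocks gives the Jordan form J above.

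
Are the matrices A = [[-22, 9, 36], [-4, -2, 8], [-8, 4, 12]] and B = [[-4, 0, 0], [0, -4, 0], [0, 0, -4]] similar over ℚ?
Both have characteristic polynomial (x + 4)^3, but the minimal polynomial of A is (x + 4)^2 while the minimal polynomial of B is x + 4. The minimal polynomial is a similarity invariant, so A and B are not similar.

No.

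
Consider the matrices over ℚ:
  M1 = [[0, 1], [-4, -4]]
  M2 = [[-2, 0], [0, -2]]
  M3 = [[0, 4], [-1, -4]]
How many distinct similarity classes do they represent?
2 classes: {M1, M3}, {M2}

Characteristic polynomials: χ_{M1} = (x + 2)^2, χ_{M2} = (x + 2)^2, χ_{M3} = (x + 2)^2.

{M1, M3}: invariant factors (x + 2)^2.

{M2}: invariant factors x + 2, x + 2.

Matrices are similar if and only if their invariant-factor lists agree; the partition into similarity classes is {M1, M3}, {M2}.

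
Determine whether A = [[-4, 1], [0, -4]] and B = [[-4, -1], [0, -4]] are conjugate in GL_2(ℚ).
Two matrices over a field are similar if and only if they have the same invariant factors.

Both A and B have characteristic polynomial (x + 4)^2 and minimal polynomial (x + 4)^2. Computing further, both have invariant factors (x + 4)^2. Hence A and B are similar.

Yes.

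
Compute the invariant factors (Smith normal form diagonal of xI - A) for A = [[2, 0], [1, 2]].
(x - 2)^2

The Jordan structure of A has elementary divisors (x - 2)^2. Arranging the block sizes at each eigenvalue in decreasing order and taking row products gives the invariant factors.

Invariant factors (smallest first, each dividing the next): (x - 2)^2.

Check: the last factor (x - 2)^2 is the minimal polynomial, and the product (x - 2)^2 is the characteristic polynomial.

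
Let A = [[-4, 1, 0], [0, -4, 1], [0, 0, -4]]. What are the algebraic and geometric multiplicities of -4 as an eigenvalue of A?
algebraic multiplicity 3, geometric multiplicity 1

The characteristic polynomial is (x + 4)^3, so the factor x + 4 appears with exponent 3: the algebraic multiplicity is 3.

rank(A + 4I) = 2, so the eigenspace has dimension 3 - 2 = 1: the geometric multiplicity is 1.

Since 1 < 3, A is not diagonalizable.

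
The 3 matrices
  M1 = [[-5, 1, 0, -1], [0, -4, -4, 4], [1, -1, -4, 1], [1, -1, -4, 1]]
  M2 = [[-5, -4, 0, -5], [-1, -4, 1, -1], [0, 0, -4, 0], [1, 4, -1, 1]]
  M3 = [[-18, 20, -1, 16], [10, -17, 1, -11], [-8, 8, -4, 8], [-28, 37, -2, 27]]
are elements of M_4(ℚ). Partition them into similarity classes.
Characteristic polynomials: χ_{M1} = x(x + 4)^3, χ_{M2} = x(x + 4)^3, χ_{M3} = x(x + 4)^3.

{M1}: invariant factors x + 4, x(x + 4)^2.

{M2, M3}: invariant factors x(x + 4)^3.

Matrices are similar if and only if their invariant-factor lists agree; the partition into similarity classes is {M1}, {M2, M3}.

2 classes: {M1}, {M2, M3}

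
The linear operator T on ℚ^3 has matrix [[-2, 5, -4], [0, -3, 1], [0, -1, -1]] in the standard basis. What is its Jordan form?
J = [[-2, 1, 0], [0, -2, 1], [0, 0, -2]]

The characteristic polynomial is det(xI - A) = (x + 2)^3, so the eigenvalues are -2 (algebraic multiplicity 3).

For λ = -2: rank(A + 2I) = 2, rank((A + 2I)^2) = 1, rank((A + 2I)^3) = 0. The eigenspace has dimension 3 - 2 = 1, so there is 1 Jordan block; the rank sequence gives block sizes [3].

Assembling the blocks gives the Jordan form J above.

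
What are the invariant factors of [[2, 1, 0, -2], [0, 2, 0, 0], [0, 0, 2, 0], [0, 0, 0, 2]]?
The Jordan structure of A has elementary divisors (x - 2)^2, (x - 2), (x - 2). Arranging the block sizes at each eigenvalue in decreasing order and taking row products gives the invariant factors.

Invariant factors (smallest first, each dividing the next): x - 2, x - 2, (x - 2)^2.

Check: the last factor (x - 2)^2 is the minimal polynomial, and the product (x - 2)^4 is the characteristic polynomial.

x - 2, x - 2, (x - 2)^2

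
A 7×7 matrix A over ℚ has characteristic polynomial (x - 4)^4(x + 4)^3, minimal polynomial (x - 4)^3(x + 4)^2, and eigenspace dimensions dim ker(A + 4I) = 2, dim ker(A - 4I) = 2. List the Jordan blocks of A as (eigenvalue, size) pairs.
λ = -4: algebraic multiplicity 3 (exponent in χ_A), largest block size 2 (exponent in m_A), 2 blocks (geometric multiplicity). These force block sizes [2, 1].
λ = 4: algebraic multiplicity 4 (exponent in χ_A), largest block size 3 (exponent in m_A), 2 blocks (geometric multiplicity). These force block sizes [3, 1].

Jordan blocks: (-4, 2), (-4, 1), (4, 3), (4, 1)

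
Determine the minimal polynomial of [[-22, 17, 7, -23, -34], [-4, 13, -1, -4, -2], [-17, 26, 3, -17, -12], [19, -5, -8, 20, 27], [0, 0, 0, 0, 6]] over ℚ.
m_A(x) = (x - 6)^3(x - 1)^2

The characteristic polynomial factors as (x - 6)^3(x - 1)^2. The minimal polynomial is ∏(x - λ)^{k_λ} where k_λ is the size of the largest Jordan block at λ.

For λ = 1: rank(A - I) = 4, and the largest Jordan block has size 2 (the smallest k with rank((A - I)^k) = rank((A - I)^(k+1))).
For λ = 6: rank(A - 6I) = 4, and the largest Jordan block has size 3 (the smallest k with rank((A - 6I)^k) = rank((A - 6I)^(k+1))).

So m_A(x) = (x - 6)^3(x - 1)^2.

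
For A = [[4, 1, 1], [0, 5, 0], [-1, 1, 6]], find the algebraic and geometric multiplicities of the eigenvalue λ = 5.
The characteristic polynomial is (x - 5)^3, so the factor x - 5 appears with exponent 3: the algebraic multiplicity is 3.

rank(A - 5I) = 1, so the eigenspace has dimension 3 - 1 = 2: the geometric multiplicity is 2.

Since 2 < 3, A is not diagonalizable.

algebraic multiplicity 3, geometric multiplicity 2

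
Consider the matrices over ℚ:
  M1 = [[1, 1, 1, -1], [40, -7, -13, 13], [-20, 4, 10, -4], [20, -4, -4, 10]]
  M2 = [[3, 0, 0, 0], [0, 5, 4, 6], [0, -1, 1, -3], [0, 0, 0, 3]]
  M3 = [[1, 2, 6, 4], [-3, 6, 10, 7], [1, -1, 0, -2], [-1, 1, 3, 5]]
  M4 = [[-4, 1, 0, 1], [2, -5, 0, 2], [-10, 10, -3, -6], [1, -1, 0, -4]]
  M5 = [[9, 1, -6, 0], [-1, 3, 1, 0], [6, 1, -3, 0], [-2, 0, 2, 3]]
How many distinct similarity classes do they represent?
4 classes: {M1}, {M2}, {M3, M5}, {M4}

Characteristic polynomials: χ_{M1} = (x - 6)^2(x - 1)^2, χ_{M2} = (x - 3)^4, χ_{M3} = (x - 3)^4, χ_{M4} = (x + 3)^2(x + 5)^2, χ_{M5} = (x - 3)^4.

{M1}: invariant factors x - 6, (x - 6)(x - 1)^2.

{M2}: invariant factors x - 3, x - 3, (x - 3)^2.

{M3, M5}: invariant factors x - 3, (x - 3)^3.

{M4}: invariant factors x + 3, (x + 3)(x + 5)^2.

Matrices are similar if and only if their invariant-factor lists agree; the partition into similarity classes is {M1}, {M2}, {M3, M5}, {M4}.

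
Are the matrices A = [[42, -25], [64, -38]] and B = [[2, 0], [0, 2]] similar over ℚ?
Both have characteristic polynomial (x - 2)^2, but the minimal polynomial of A is (x - 2)^2 while the minimal polynomial of B is x - 2. The minimal polynomial is a similarity invariant, so A and B are not similar.

No.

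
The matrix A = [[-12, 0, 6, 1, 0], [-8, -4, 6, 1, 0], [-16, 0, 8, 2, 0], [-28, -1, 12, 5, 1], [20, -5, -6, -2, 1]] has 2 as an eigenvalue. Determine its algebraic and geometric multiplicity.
The characteristic polynomial is (x - 2)^3(x + 4)^2, so the factor x - 2 appears with exponent 3: the algebraic multiplicity is 3.

rank(A - 2I) = 4, so the eigenspace has dimension 5 - 4 = 1: the geometric multiplicity is 1.

Since 1 < 3, A is not diagonalizable.

algebraic multiplicity 3, geometric multiplicity 1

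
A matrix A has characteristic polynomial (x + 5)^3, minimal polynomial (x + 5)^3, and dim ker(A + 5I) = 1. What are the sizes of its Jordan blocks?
Jordan blocks: (-5, 3)

λ = -5: algebraic multiplicity 3 (exponent in χ_A), largest block size 3 (exponent in m_A), 1 block (geometric multiplicity). This forces block sizes [3].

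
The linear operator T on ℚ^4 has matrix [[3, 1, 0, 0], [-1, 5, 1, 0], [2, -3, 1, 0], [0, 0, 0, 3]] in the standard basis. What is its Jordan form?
The characteristic polynomial is det(xI - A) = (x - 3)^4, so the eigenvalues are 3 (algebraic multiplicity 4).

For λ = 3: rank(A - 3I) = 2, rank((A - 3I)^2) = 1, rank((A - 3I)^3) = 0. The eigenspace has dimension 4 - 2 = 2, so there are 2 Jordan blocks; the rank sequence gives block sizes [3, 1].

Assembling the blocks gives the Jordan form J above.

J = [[3, 1, 0, 0], [0, 3, 1, 0], [0, 0, 3, 0], [0, 0, 0, 3]]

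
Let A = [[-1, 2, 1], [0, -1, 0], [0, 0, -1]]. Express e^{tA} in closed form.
e^{tA} = [[e^{-t}, 2*t*e^{-t}, t*e^{-t}], [0, e^{-t}, 0], [0, 0, e^{-t}]]

A has Jordan form J = [[-1, 1, 0], [0, -1, 0], [0, 0, -1]] with A = PJP^{-1}, so e^{tA} = P e^{tJ} P^{-1}.

For a Jordan block J_k(λ), e^{tJ_k(λ)} = e^{λt} · (I + tN + t^2 N^2/2! + ... + t^{k-1} N^{k-1}/(k-1)!) where N is the nilpotent superdiagonal part.

Assembling the blocks and conjugating back gives the entries of e^{tA} as shown above.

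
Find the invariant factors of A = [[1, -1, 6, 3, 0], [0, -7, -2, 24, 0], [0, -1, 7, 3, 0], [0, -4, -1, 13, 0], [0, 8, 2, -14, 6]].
The Jordan structure of A has elementary divisors (x - 1), (x - 1), (x - 6)^2, (x - 6). Arranging the block sizes at each eigenvalue in decreasing order and taking row products gives the invariant factors.

Invariant factors (smallest first, each dividing the next): (x - 6)(x - 1), (x - 6)^2(x - 1).

Check: the last factor (x - 6)^2(x - 1) is the minimal polynomial, and the product (x - 6)^3(x - 1)^2 is the characteristic polynomial.

(x - 6)(x - 1), (x - 6)^2(x - 1)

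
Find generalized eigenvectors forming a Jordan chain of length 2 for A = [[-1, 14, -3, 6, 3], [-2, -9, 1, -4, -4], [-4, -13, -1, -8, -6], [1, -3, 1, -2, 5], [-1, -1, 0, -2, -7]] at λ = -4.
We seek v_1 ∈ ker((A + 4I)^2) \ ker(A + 4I), then set v_{i+1} = (A + 4I) v_i.

One such chain is v_1 = [[-2, 0, 0, 2, -1]]^T, v_2 = [[3, 0, -2, -3, 1]]^T. Check: (A + 4I) v_2 = [[0, 0, 0, 0, 0]]^T = 0.

v_1 = [[-2, 0, 0, 2, -1]]^T, v_2 = [[3, 0, -2, -3, 1]]^T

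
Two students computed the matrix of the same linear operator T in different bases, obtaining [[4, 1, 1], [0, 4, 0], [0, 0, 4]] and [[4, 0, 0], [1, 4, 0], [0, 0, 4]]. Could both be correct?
Yes.

Two matrices over a field are similar if and only if they have the same invariant factors.

Both A and B have characteristic polynomial (x - 4)^3 and minimal polynomial (x - 4)^2. Computing further, both have invariant factors x - 4, (x - 4)^2. Hence A and B are similar.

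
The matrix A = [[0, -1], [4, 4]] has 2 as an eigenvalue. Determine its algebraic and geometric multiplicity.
The characteristic polynomial is (x - 2)^2, so the factor x - 2 appears with exponent 2: the algebraic multiplicity is 2.

rank(A - 2I) = 1, so the eigenspace has dimension 2 - 1 = 1: the geometric multiplicity is 1.

Since 1 < 2, A is not diagonalizable.

algebraic multiplicity 2, geometric multiplicity 1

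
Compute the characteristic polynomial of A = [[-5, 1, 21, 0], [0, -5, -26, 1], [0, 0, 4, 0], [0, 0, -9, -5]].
xI - A = [[x + 5, -1, -21, 0], [0, x + 5, 26, -1], [0, 0, x - 4, 0], [0, 0, 9, x + 5]].

Expanding det(xI - A) along the first row:
det(xI - A) = + (x + 5)·det([[x + 5, 26, -1], [0, x - 4, 0], [0, 9, x + 5]]) - (-1)·det([[0, 26, -1], [0, x - 4, 0], [0, 9, x + 5]]) + (-21)·det([[0, x + 5, -1], [0, 0, 0], [0, 0, x + 5]]) - (0)·det([[0, x + 5, 26], [0, 0, x - 4], [0, 0, 9]]).

Evaluating gives χ_A(x) = x^4 + 11x^3 + 15x^2 - 175x - 500 = (x - 4)(x + 5)^3.

χ_A(x) = (x - 4)(x + 5)^3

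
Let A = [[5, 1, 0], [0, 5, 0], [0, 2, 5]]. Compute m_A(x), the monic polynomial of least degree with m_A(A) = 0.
The characteristic polynomial factors as (x - 5)^3. The minimal polynomial is ∏(x - λ)^{k_λ} where k_λ is the size of the largest Jordan block at λ.

For λ = 5: rank(A - 5I) = 1, and the largest Jordan block has size 2 (the smallest k with rank((A - 5I)^k) = rank((A - 5I)^(k+1))).

So m_A(x) = (x - 5)^2.

m_A(x) = (x - 5)^2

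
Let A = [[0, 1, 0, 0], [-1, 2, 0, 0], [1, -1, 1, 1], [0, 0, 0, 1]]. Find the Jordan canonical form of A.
J = [[1, 1, 0, 0], [0, 1, 0, 0], [0, 0, 1, 1], [0, 0, 0, 1]]

The characteristic polynomial is det(xI - A) = (x - 1)^4, so the eigenvalues are 1 (algebraic multiplicity 4).

For λ = 1: rank(A - I) = 2, rank((A - I)^2) = 0. The eigenspace has dimension 4 - 2 = 2, so there are 2 Jordan blocks; the rank sequence gives block sizes [2, 2].

Assembling the blocks gives the Jordan form J above.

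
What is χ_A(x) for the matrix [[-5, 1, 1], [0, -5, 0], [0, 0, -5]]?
xI - A = [[x + 5, -1, -1], [0, x + 5, 0], [0, 0, x + 5]].

Expanding det(xI - A) along the first row:
det(xI - A) = + (x + 5)·det([[x + 5, 0], [0, x + 5]]) - (-1)·det([[0, 0], [0, x + 5]]) + (-1)·det([[0, x + 5], [0, 0]]).

Evaluating gives χ_A(x) = x^3 + 15x^2 + 75x + 125 = (x + 5)^3.

χ_A(x) = (x + 5)^3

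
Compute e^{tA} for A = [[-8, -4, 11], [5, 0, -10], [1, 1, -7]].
e^{tA} = [[(1 - 3*t)*e^{-5*t}, t*(3*t - 8)*e^{-5*t}/2, t*(22 - 15*t)*e^{-5*t}/2], [5*t*e^{-5*t}, (-5*t^2 + 10*t + 2)*e^{-5*t}/2, 5*t*(5*t - 4)*e^{-5*t}/2], [t*e^{-5*t}, t*(2 - t)*e^{-5*t}/2, (5*t^2 - 4*t + 2)*e^{-5*t}/2]]

A has Jordan form J = [[-5, 1, 0], [0, -5, 1], [0, 0, -5]] with A = PJP^{-1}, so e^{tA} = P e^{tJ} P^{-1}.

For a Jordan block J_k(λ), e^{tJ_k(λ)} = e^{λt} · (I + tN + t^2 N^2/2! + ... + t^{k-1} N^{k-1}/(k-1)!) where N is the nilpotent superdiagonal part.

Assembling the blocks and conjugating back gives the entries of e^{tA} as shown above.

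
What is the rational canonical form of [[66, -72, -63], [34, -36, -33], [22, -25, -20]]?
R = [[0, 0, 36], [1, 0, -33], [0, 1, 10]]

The invariant factors of A (the non-unit diagonal entries of the Smith normal form of xI - A over ℚ[x]) are (x - 4)(x - 3)^2, each dividing the next. The characteristic polynomial is their product, (x - 4)(x - 3)^2.

The rational canonical form is the block-diagonal matrix of companion matrices C(f_i):
R = [[0, 0, 36], [1, 0, -33], [0, 1, 10]].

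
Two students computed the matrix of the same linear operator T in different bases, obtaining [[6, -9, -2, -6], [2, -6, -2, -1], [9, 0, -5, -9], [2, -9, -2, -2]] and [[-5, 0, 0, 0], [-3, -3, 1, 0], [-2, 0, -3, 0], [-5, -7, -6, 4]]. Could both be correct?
Yes.

Two matrices over a field are similar if and only if they have the same invariant factors.

Both A and B have characteristic polynomial (x - 4)(x + 3)^2(x + 5) and minimal polynomial (x - 4)(x + 3)^2(x + 5). Computing further, both have invariant factors (x - 4)(x + 3)^2(x + 5). Hence A and B are similar.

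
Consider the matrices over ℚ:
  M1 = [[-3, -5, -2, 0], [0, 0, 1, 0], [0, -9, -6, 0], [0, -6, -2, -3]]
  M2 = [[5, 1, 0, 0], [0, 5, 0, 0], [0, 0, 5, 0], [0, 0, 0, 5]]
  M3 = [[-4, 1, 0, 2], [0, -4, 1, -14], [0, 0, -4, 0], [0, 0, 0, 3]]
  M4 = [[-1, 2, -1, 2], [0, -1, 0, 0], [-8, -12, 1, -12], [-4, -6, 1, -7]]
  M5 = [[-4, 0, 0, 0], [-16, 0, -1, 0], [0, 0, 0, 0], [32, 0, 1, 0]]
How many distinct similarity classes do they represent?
5 classes: {M1}, {M2}, {M3}, {M4}, {M5}

Characteristic polynomials: χ_{M1} = (x + 3)^4, χ_{M2} = (x - 5)^4, χ_{M3} = (x - 3)(x + 4)^3, χ_{M4} = (x + 1)^3(x + 5), χ_{M5} = x^3(x + 4).

{M1}: invariant factors x + 3, (x + 3)^3.

{M2}: invariant factors x - 5, x - 5, (x - 5)^2.

{M3}: invariant factors (x - 3)(x + 4)^3.

{M4}: invariant factors x + 1, (x + 1)^2(x + 5).

{M5}: invariant factors x, x^2(x + 4).

Matrices are similar if and only if their invariant-factor lists agree; the partition into similarity classes is {M1}, {M2}, {M3}, {M4}, {M5}.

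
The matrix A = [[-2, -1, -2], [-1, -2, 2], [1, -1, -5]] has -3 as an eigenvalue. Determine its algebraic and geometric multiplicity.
algebraic multiplicity 3, geometric multiplicity 2

The characteristic polynomial is (x + 3)^3, so the factor x + 3 appears with exponent 3: the algebraic multiplicity is 3.

rank(A + 3I) = 1, so the eigenspace has dimension 3 - 1 = 2: the geometric multiplicity is 2.

Since 2 < 3, A is not diagonalizable.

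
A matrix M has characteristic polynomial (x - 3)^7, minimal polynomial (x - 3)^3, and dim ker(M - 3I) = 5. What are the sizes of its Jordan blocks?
Jordan blocks: (3, 3), (3, 1), (3, 1), (3, 1), (3, 1)

λ = 3: algebraic multiplicity 7 (exponent in χ_M), largest block size 3 (exponent in m_M), 5 blocks (geometric multiplicity). These force block sizes [3, 1, 1, 1, 1].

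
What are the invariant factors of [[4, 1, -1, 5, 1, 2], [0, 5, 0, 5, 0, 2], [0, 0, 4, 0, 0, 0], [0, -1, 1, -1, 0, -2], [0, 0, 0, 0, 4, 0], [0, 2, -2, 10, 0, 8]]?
The Jordan structure of A has elementary divisors (x - 4)^3, (x - 4)^2, (x - 4). Arranging the block sizes at each eigenvalue in decreasing order and taking row products gives the invariant factors.

Invariant factors (smallest first, each dividing the next): x - 4, (x - 4)^2, (x - 4)^3.

Check: the last factor (x - 4)^3 is the minimal polynomial, and the product (x - 4)^6 is the characteristic polynomial.

x - 4, (x - 4)^2, (x - 4)^3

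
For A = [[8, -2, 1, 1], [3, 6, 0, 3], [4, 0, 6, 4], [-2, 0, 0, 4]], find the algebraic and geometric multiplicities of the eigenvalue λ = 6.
The characteristic polynomial is (x - 6)^4, so the factor x - 6 appears with exponent 4: the algebraic multiplicity is 4.

rank(A - 6I) = 2, so the eigenspace has dimension 4 - 2 = 2: the geometric multiplicity is 2.

Since 2 < 4, A is not diagonalizable.

algebraic multiplicity 4, geometric multiplicity 2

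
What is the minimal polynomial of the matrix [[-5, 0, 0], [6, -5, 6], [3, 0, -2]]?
m_A(x) = (x + 2)(x + 5)

The characteristic polynomial factors as (x + 2)(x + 5)^2. The minimal polynomial is ∏(x - λ)^{k_λ} where k_λ is the size of the largest Jordan block at λ.

For λ = -5: rank(A + 5I) = 1, and the largest Jordan block has size 1 (the smallest k with rank((A + 5I)^k) = rank((A + 5I)^(k+1))).
For λ = -2: rank(A + 2I) = 2, and the largest Jordan block has size 1 (the smallest k with rank((A + 2I)^k) = rank((A + 2I)^(k+1))).

So m_A(x) = (x + 2)(x + 5).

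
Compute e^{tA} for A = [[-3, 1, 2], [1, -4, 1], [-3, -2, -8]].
e^{tA} = [[(-t^2 + 4*t + 2)*e^{-5*t}/2, t*(2 - t)*e^{-5*t}/2, t*(4 - t)*e^{-5*t}/2], [t*e^{-5*t}, (t + 1)*e^{-5*t}, t*e^{-5*t}], [t*(t - 6)*e^{-5*t}/2, t*(t - 4)*e^{-5*t}/2, (t^2 - 6*t + 2)*e^{-5*t}/2]]

A has Jordan form J = [[-5, 1, 0], [0, -5, 1], [0, 0, -5]] with A = PJP^{-1}, so e^{tA} = P e^{tJ} P^{-1}.

For a Jordan block J_k(λ), e^{tJ_k(λ)} = e^{λt} · (I + tN + t^2 N^2/2! + ... + t^{k-1} N^{k-1}/(k-1)!) where N is the nilpotent superdiagonal part.

Assembling the blocks and conjugating back gives the entries of e^{tA} as shown above.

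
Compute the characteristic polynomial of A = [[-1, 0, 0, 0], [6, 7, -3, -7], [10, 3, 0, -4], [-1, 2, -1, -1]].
χ_A(x) = (x - 2)^3(x + 1)

xI - A = [[x + 1, 0, 0, 0], [-6, x - 7, 3, 7], [-10, -3, x, 4], [1, -2, 1, x + 1]].

Expanding det(xI - A) along the first row:
det(xI - A) = + (x + 1)·det([[x - 7, 3, 7], [-3, x, 4], [-2, 1, x + 1]]) - (0)·det([[-6, 3, 7], [-10, x, 4], [1, 1, x + 1]]) + (0)·det([[-6, x - 7, 7], [-10, -3, 4], [1, -2, x + 1]]) - (0)·det([[-6, x - 7, 3], [-10, -3, x], [1, -2, 1]]).

Evaluating gives χ_A(x) = x^4 - 5x^3 + 6x^2 + 4x - 8 = (x - 2)^3(x + 1).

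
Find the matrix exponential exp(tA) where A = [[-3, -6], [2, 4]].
A has Jordan form J = [[0, 0], [0, 1]] with A = PJP^{-1}, so e^{tA} = P e^{tJ} P^{-1}.

For a Jordan block J_k(λ), e^{tJ_k(λ)} = e^{λt} · (I + tN + t^2 N^2/2! + ... + t^{k-1} N^{k-1}/(k-1)!) where N is the nilpotent superdiagonal part.

Assembling the blocks and conjugating back gives the entries of e^{tA} as shown above.

e^{tA} = [[4 - 3*e^{t}, 6 - 6*e^{t}], [2*e^{t} - 2, 4*e^{t} - 3]]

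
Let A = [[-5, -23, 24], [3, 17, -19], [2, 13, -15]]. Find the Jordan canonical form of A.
J = [[-1, 1, 0], [0, -1, 1], [0, 0, -1]]

The characteristic polynomial is det(xI - A) = (x + 1)^3, so the eigenvalues are -1 (algebraic multiplicity 3).

For λ = -1: rank(A + I) = 2, rank((A + I)^2) = 1, rank((A + I)^3) = 0. The eigenspace has dimension 3 - 2 = 1, so there is 1 Jordan block; the rank sequence gives block sizes [3].

Assembling the blocks gives the Jordan form J above.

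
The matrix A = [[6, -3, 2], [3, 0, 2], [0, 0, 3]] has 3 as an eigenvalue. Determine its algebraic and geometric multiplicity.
algebraic multiplicity 3, geometric multiplicity 2

The characteristic polynomial is (x - 3)^3, so the factor x - 3 appears with exponent 3: the algebraic multiplicity is 3.

rank(A - 3I) = 1, so the eigenspace has dimension 3 - 1 = 2: the geometric multiplicity is 2.

Since 2 < 3, A is not diagonalizable.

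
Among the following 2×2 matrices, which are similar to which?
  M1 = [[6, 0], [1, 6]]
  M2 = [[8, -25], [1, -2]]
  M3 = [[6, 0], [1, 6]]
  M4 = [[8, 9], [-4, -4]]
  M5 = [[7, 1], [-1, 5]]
3 classes: {M1, M3, M5}, {M2}, {M4}

Characteristic polynomials: χ_{M1} = (x - 6)^2, χ_{M2} = (x - 3)^2, χ_{M3} = (x - 6)^2, χ_{M4} = (x - 2)^2, χ_{M5} = (x - 6)^2.

{M1, M3, M5}: invariant factors (x - 6)^2.

{M2}: invariant factors (x - 3)^2.

{M4}: invariant factors (x - 2)^2.

Matrices are similar if and only if their invariant-factor lists agree; the partition into similarity classes is {M1, M3, M5}, {M2}, {M4}.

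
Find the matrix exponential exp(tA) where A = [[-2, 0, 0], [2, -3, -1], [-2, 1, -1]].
e^{tA} = [[e^{-2*t}, 0, 0], [2*t*e^{-2*t}, (1 - t)*e^{-2*t}, -t*e^{-2*t}], [-2*t*e^{-2*t}, t*e^{-2*t}, (t + 1)*e^{-2*t}]]

A has Jordan form J = [[-2, 1, 0], [0, -2, 0], [0, 0, -2]] with A = PJP^{-1}, so e^{tA} = P e^{tJ} P^{-1}.

For a Jordan block J_k(λ), e^{tJ_k(λ)} = e^{λt} · (I + tN + t^2 N^2/2! + ... + t^{k-1} N^{k-1}/(k-1)!) where N is the nilpotent superdiagonal part.

Assembling the blocks and conjugating back gives the entries of e^{tA} as shown above.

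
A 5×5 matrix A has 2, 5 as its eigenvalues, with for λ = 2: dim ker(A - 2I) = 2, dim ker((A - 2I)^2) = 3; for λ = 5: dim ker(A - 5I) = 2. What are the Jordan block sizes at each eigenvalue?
Jordan blocks: (2, 2), (2, 1), (5, 1), (5, 1)

λ = 2: successive nullity increments [2, 1] count blocks of size ≥ k; block sizes are [2, 1].
λ = 5: successive nullity increments [2] count blocks of size ≥ k; block sizes are [1, 1].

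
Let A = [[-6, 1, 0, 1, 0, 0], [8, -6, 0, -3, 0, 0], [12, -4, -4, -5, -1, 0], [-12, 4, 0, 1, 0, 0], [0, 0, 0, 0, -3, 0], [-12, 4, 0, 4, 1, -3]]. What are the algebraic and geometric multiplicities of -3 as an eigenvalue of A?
algebraic multiplicity 3, geometric multiplicity 2

The characteristic polynomial is (x + 3)^3(x + 4)^3, so the factor x + 3 appears with exponent 3: the algebraic multiplicity is 3.

rank(A + 3I) = 4, so the eigenspace has dimension 6 - 4 = 2: the geometric multiplicity is 2.

Since 2 < 3, A is not diagonalizable.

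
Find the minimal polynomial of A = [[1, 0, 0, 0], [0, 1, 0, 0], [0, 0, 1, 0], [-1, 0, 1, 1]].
The characteristic polynomial factors as (x - 1)^4. The minimal polynomial is ∏(x - λ)^{k_λ} where k_λ is the size of the largest Jordan block at λ.

For λ = 1: rank(A - I) = 1, and the largest Jordan block has size 2 (the smallest k with rank((A - I)^k) = rank((A - I)^(k+1))).

So m_A(x) = (x - 1)^2.

m_A(x) = (x - 1)^2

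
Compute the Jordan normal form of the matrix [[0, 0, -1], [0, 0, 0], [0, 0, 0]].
The characteristic polynomial is det(xI - A) = x^3, so the eigenvalues are 0 (algebraic multiplicity 3).

For λ = 0: rank(A) = 1, rank(A^2) = 0. The eigenspace has dimension 3 - 1 = 2, so there are 2 Jordan blocks; the rank sequence gives block sizes [2, 1].

Assembling the blocks gives the Jordan form J above.

J = [[0, 1, 0], [0, 0, 0], [0, 0, 0]]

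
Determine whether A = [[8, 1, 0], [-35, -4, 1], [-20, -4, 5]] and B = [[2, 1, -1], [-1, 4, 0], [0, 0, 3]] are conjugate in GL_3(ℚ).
Two matrices over a field are similar if and only if they have the same invariant factors.

Both A and B have characteristic polynomial (x - 3)^3 and minimal polynomial (x - 3)^3. Computing further, both have invariant factors (x - 3)^3. Hence A and B are similar.

Yes.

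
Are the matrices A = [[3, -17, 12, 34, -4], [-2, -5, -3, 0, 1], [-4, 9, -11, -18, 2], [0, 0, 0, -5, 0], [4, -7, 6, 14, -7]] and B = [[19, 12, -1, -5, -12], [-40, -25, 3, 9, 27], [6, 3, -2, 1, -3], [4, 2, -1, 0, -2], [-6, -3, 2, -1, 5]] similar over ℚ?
No.

trace(A) = -25 but trace(B) = -3. The trace is a similarity invariant, so A and B are not similar.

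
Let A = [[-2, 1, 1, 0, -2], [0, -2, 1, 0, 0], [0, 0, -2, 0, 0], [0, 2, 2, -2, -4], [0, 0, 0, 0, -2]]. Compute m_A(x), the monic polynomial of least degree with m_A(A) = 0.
m_A(x) = (x + 2)^3

The characteristic polynomial factors as (x + 2)^5. The minimal polynomial is ∏(x - λ)^{k_λ} where k_λ is the size of the largest Jordan block at λ.

For λ = -2: rank(A + 2I) = 2, and the largest Jordan block has size 3 (the smallest k with rank((A + 2I)^k) = rank((A + 2I)^(k+1))).

So m_A(x) = (x + 2)^3.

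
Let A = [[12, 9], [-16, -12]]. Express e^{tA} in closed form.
e^{tA} = [[12*t + 1, 9*t], [-16*t, 1 - 12*t]]

A has Jordan form J = [[0, 1], [0, 0]] with A = PJP^{-1}, so e^{tA} = P e^{tJ} P^{-1}.

For a Jordan block J_k(λ), e^{tJ_k(λ)} = e^{λt} · (I + tN + t^2 N^2/2! + ... + t^{k-1} N^{k-1}/(k-1)!) where N is the nilpotent superdiagonal part.

Assembling the blocks and conjugating back gives the entries of e^{tA} as shown above.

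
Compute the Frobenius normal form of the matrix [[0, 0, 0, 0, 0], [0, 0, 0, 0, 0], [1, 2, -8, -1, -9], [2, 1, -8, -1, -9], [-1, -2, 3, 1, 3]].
The invariant factors of A (the non-unit diagonal entries of the Smith normal form of xI - A over ℚ[x]) are x, x^2(x + 3)^2, each dividing the next. The characteristic polynomial is their product, x^3(x + 3)^2.

The rational canonical form is the block-diagonal matrix of companion matrices C(f_i):
R = [[0, 0, 0, 0, 0], [0, 0, 0, 0, 0], [0, 1, 0, 0, 0], [0, 0, 1, 0, -9], [0, 0, 0, 1, -6]].

R = [[0, 0, 0, 0, 0], [0, 0, 0, 0, 0], [0, 1, 0, 0, 0], [0, 0, 1, 0, -9], [0, 0, 0, 1, -6]]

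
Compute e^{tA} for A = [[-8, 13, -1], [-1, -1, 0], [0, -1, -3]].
e^{tA} = [[(3*t^2 - 8*t + 2)*e^{-4*t}/2, t*(13 - 6*t)*e^{-4*t}, t*(3*t - 2)*e^{-4*t}/2], [t*(t - 2)*e^{-4*t}/2, (2*t*(2 - t) - t + 1)*e^{-4*t}, t^2*e^{-4*t}/2], [t^2*e^{-4*t}/2, t*(-2*t - 1)*e^{-4*t}, (t^2/2 + t + 1)*e^{-4*t}]]

A has Jordan form J = [[-4, 1, 0], [0, -4, 1], [0, 0, -4]] with A = PJP^{-1}, so e^{tA} = P e^{tJ} P^{-1}.

For a Jordan block J_k(λ), e^{tJ_k(λ)} = e^{λt} · (I + tN + t^2 N^2/2! + ... + t^{k-1} N^{k-1}/(k-1)!) where N is the nilpotent superdiagonal part.

Assembling the blocks and conjugating back gives the entries of e^{tA} as shown above.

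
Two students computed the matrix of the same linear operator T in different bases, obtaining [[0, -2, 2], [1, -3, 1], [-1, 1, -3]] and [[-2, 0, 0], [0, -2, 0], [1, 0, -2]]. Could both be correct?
Yes.

Two matrices over a field are similar if and only if they have the same invariant factors.

Both A and B have characteristic polynomial (x + 2)^3 and minimal polynomial (x + 2)^2. Computing further, both have invariant factors x + 2, (x + 2)^2. Hence A and B are similar.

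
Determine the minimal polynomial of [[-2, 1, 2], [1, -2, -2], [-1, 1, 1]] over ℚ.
m_A(x) = (x + 1)^2

The characteristic polynomial factors as (x + 1)^3. The minimal polynomial is ∏(x - λ)^{k_λ} where k_λ is the size of the largest Jordan block at λ.

For λ = -1: rank(A + I) = 1, and the largest Jordan block has size 2 (the smallest k with rank((A + I)^k) = rank((A + I)^(k+1))).

So m_A(x) = (x + 1)^2.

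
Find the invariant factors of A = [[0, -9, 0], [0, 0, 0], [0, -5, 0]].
The Jordan structure of A has elementary divisors x^2, x. Arranging the block sizes at each eigenvalue in decreasing order and taking row products gives the invariant factors.

Invariant factors (smallest first, each dividing the next): x, x^2.

Check: the last factor x^2 is the minimal polynomial, and the product x^3 is the characteristic polynomial.

x, x^2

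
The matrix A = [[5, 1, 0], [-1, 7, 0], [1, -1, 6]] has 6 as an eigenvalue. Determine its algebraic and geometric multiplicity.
The characteristic polynomial is (x - 6)^3, so the factor x - 6 appears with exponent 3: the algebraic multiplicity is 3.

rank(A - 6I) = 1, so the eigenspace has dimension 3 - 1 = 2: the geometric multiplicity is 2.

Since 2 < 3, A is not diagonalizable.

algebraic multiplicity 3, geometric multiplicity 2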